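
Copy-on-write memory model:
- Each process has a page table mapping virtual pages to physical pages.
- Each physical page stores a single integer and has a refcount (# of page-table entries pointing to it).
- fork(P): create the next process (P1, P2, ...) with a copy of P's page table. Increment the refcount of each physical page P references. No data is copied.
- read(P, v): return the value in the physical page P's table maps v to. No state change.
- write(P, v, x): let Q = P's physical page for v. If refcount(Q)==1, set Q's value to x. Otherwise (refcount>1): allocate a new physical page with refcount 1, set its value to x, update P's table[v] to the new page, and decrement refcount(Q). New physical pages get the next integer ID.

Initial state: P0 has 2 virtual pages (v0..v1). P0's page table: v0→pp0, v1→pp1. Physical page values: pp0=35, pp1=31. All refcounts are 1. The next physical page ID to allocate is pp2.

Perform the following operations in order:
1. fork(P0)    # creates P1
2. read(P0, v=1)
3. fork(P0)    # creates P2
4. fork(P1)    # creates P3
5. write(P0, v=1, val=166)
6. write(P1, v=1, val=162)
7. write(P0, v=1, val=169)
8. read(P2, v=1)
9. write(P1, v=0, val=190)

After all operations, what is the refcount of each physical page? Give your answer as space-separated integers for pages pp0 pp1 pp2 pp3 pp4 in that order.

Answer: 3 2 1 1 1

Derivation:
Op 1: fork(P0) -> P1. 2 ppages; refcounts: pp0:2 pp1:2
Op 2: read(P0, v1) -> 31. No state change.
Op 3: fork(P0) -> P2. 2 ppages; refcounts: pp0:3 pp1:3
Op 4: fork(P1) -> P3. 2 ppages; refcounts: pp0:4 pp1:4
Op 5: write(P0, v1, 166). refcount(pp1)=4>1 -> COPY to pp2. 3 ppages; refcounts: pp0:4 pp1:3 pp2:1
Op 6: write(P1, v1, 162). refcount(pp1)=3>1 -> COPY to pp3. 4 ppages; refcounts: pp0:4 pp1:2 pp2:1 pp3:1
Op 7: write(P0, v1, 169). refcount(pp2)=1 -> write in place. 4 ppages; refcounts: pp0:4 pp1:2 pp2:1 pp3:1
Op 8: read(P2, v1) -> 31. No state change.
Op 9: write(P1, v0, 190). refcount(pp0)=4>1 -> COPY to pp4. 5 ppages; refcounts: pp0:3 pp1:2 pp2:1 pp3:1 pp4:1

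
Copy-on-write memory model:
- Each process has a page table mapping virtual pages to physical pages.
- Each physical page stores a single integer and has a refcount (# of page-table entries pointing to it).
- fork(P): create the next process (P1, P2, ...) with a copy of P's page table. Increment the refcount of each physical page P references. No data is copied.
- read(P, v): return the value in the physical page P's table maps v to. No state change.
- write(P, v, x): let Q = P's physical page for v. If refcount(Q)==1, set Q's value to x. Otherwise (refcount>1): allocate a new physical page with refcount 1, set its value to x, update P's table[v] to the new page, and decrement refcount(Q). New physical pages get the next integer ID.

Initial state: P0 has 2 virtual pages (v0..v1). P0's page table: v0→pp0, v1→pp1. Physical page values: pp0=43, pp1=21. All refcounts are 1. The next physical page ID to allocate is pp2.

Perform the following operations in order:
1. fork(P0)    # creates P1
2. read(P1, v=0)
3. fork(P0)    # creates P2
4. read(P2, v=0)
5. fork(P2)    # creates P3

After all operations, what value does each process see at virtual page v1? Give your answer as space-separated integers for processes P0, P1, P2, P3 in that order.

Op 1: fork(P0) -> P1. 2 ppages; refcounts: pp0:2 pp1:2
Op 2: read(P1, v0) -> 43. No state change.
Op 3: fork(P0) -> P2. 2 ppages; refcounts: pp0:3 pp1:3
Op 4: read(P2, v0) -> 43. No state change.
Op 5: fork(P2) -> P3. 2 ppages; refcounts: pp0:4 pp1:4
P0: v1 -> pp1 = 21
P1: v1 -> pp1 = 21
P2: v1 -> pp1 = 21
P3: v1 -> pp1 = 21

Answer: 21 21 21 21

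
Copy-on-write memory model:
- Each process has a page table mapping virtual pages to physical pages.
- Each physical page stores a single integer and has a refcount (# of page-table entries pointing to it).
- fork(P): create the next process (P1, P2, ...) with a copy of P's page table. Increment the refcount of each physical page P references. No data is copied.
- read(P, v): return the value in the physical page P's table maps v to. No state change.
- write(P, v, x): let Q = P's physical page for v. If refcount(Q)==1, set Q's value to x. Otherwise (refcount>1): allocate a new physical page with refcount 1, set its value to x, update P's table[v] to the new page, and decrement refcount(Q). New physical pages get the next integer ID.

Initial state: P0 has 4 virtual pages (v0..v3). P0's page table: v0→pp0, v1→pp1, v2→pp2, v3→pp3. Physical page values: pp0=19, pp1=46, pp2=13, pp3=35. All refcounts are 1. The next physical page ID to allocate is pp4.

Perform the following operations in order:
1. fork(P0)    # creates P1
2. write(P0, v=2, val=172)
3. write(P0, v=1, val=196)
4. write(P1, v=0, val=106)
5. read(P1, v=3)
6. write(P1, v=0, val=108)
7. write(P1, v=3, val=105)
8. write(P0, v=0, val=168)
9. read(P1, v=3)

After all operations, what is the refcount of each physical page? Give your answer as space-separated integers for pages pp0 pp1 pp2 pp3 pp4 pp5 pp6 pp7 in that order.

Answer: 1 1 1 1 1 1 1 1

Derivation:
Op 1: fork(P0) -> P1. 4 ppages; refcounts: pp0:2 pp1:2 pp2:2 pp3:2
Op 2: write(P0, v2, 172). refcount(pp2)=2>1 -> COPY to pp4. 5 ppages; refcounts: pp0:2 pp1:2 pp2:1 pp3:2 pp4:1
Op 3: write(P0, v1, 196). refcount(pp1)=2>1 -> COPY to pp5. 6 ppages; refcounts: pp0:2 pp1:1 pp2:1 pp3:2 pp4:1 pp5:1
Op 4: write(P1, v0, 106). refcount(pp0)=2>1 -> COPY to pp6. 7 ppages; refcounts: pp0:1 pp1:1 pp2:1 pp3:2 pp4:1 pp5:1 pp6:1
Op 5: read(P1, v3) -> 35. No state change.
Op 6: write(P1, v0, 108). refcount(pp6)=1 -> write in place. 7 ppages; refcounts: pp0:1 pp1:1 pp2:1 pp3:2 pp4:1 pp5:1 pp6:1
Op 7: write(P1, v3, 105). refcount(pp3)=2>1 -> COPY to pp7. 8 ppages; refcounts: pp0:1 pp1:1 pp2:1 pp3:1 pp4:1 pp5:1 pp6:1 pp7:1
Op 8: write(P0, v0, 168). refcount(pp0)=1 -> write in place. 8 ppages; refcounts: pp0:1 pp1:1 pp2:1 pp3:1 pp4:1 pp5:1 pp6:1 pp7:1
Op 9: read(P1, v3) -> 105. No state change.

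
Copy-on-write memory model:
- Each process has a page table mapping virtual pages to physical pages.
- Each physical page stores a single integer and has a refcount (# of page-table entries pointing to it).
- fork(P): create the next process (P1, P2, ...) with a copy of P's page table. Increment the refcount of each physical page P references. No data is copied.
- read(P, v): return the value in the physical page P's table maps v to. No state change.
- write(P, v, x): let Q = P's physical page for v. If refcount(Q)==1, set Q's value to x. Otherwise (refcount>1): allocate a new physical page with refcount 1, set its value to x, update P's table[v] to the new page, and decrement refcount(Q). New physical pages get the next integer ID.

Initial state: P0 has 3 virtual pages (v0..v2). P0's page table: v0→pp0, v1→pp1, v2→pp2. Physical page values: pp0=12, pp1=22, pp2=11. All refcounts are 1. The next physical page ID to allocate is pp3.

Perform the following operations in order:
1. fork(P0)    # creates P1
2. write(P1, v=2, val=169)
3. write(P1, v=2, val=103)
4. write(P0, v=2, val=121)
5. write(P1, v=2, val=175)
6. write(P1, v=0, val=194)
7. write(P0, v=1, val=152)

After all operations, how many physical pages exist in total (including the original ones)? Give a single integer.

Answer: 6

Derivation:
Op 1: fork(P0) -> P1. 3 ppages; refcounts: pp0:2 pp1:2 pp2:2
Op 2: write(P1, v2, 169). refcount(pp2)=2>1 -> COPY to pp3. 4 ppages; refcounts: pp0:2 pp1:2 pp2:1 pp3:1
Op 3: write(P1, v2, 103). refcount(pp3)=1 -> write in place. 4 ppages; refcounts: pp0:2 pp1:2 pp2:1 pp3:1
Op 4: write(P0, v2, 121). refcount(pp2)=1 -> write in place. 4 ppages; refcounts: pp0:2 pp1:2 pp2:1 pp3:1
Op 5: write(P1, v2, 175). refcount(pp3)=1 -> write in place. 4 ppages; refcounts: pp0:2 pp1:2 pp2:1 pp3:1
Op 6: write(P1, v0, 194). refcount(pp0)=2>1 -> COPY to pp4. 5 ppages; refcounts: pp0:1 pp1:2 pp2:1 pp3:1 pp4:1
Op 7: write(P0, v1, 152). refcount(pp1)=2>1 -> COPY to pp5. 6 ppages; refcounts: pp0:1 pp1:1 pp2:1 pp3:1 pp4:1 pp5:1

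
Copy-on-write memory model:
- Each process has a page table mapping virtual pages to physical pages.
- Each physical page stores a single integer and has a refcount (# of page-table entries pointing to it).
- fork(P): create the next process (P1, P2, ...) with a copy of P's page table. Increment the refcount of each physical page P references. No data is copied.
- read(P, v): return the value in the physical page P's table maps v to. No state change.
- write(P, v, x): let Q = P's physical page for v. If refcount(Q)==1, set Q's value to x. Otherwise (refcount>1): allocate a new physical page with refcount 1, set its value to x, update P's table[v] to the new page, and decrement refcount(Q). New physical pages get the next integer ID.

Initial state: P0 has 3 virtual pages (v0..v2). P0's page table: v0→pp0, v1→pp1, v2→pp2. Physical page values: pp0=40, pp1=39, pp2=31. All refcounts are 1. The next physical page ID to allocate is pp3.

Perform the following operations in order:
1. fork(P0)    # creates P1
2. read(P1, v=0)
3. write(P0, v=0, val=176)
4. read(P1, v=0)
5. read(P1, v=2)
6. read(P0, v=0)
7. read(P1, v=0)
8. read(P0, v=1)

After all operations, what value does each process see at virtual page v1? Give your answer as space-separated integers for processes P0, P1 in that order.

Op 1: fork(P0) -> P1. 3 ppages; refcounts: pp0:2 pp1:2 pp2:2
Op 2: read(P1, v0) -> 40. No state change.
Op 3: write(P0, v0, 176). refcount(pp0)=2>1 -> COPY to pp3. 4 ppages; refcounts: pp0:1 pp1:2 pp2:2 pp3:1
Op 4: read(P1, v0) -> 40. No state change.
Op 5: read(P1, v2) -> 31. No state change.
Op 6: read(P0, v0) -> 176. No state change.
Op 7: read(P1, v0) -> 40. No state change.
Op 8: read(P0, v1) -> 39. No state change.
P0: v1 -> pp1 = 39
P1: v1 -> pp1 = 39

Answer: 39 39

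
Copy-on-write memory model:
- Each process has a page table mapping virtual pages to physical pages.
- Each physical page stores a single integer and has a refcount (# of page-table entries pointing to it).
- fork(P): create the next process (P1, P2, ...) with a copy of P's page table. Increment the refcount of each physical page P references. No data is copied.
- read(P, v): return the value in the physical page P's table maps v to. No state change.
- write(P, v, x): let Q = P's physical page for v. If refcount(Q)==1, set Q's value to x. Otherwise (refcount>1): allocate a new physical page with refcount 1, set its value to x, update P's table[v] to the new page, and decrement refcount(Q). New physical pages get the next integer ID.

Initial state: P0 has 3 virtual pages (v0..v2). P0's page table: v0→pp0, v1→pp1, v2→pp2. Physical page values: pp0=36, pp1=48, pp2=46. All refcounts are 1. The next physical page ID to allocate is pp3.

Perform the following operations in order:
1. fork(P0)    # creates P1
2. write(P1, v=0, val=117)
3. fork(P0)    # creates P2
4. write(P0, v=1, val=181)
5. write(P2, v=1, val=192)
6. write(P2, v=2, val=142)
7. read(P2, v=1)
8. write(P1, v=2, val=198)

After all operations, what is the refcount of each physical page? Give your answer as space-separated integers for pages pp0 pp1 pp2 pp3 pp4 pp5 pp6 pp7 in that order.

Op 1: fork(P0) -> P1. 3 ppages; refcounts: pp0:2 pp1:2 pp2:2
Op 2: write(P1, v0, 117). refcount(pp0)=2>1 -> COPY to pp3. 4 ppages; refcounts: pp0:1 pp1:2 pp2:2 pp3:1
Op 3: fork(P0) -> P2. 4 ppages; refcounts: pp0:2 pp1:3 pp2:3 pp3:1
Op 4: write(P0, v1, 181). refcount(pp1)=3>1 -> COPY to pp4. 5 ppages; refcounts: pp0:2 pp1:2 pp2:3 pp3:1 pp4:1
Op 5: write(P2, v1, 192). refcount(pp1)=2>1 -> COPY to pp5. 6 ppages; refcounts: pp0:2 pp1:1 pp2:3 pp3:1 pp4:1 pp5:1
Op 6: write(P2, v2, 142). refcount(pp2)=3>1 -> COPY to pp6. 7 ppages; refcounts: pp0:2 pp1:1 pp2:2 pp3:1 pp4:1 pp5:1 pp6:1
Op 7: read(P2, v1) -> 192. No state change.
Op 8: write(P1, v2, 198). refcount(pp2)=2>1 -> COPY to pp7. 8 ppages; refcounts: pp0:2 pp1:1 pp2:1 pp3:1 pp4:1 pp5:1 pp6:1 pp7:1

Answer: 2 1 1 1 1 1 1 1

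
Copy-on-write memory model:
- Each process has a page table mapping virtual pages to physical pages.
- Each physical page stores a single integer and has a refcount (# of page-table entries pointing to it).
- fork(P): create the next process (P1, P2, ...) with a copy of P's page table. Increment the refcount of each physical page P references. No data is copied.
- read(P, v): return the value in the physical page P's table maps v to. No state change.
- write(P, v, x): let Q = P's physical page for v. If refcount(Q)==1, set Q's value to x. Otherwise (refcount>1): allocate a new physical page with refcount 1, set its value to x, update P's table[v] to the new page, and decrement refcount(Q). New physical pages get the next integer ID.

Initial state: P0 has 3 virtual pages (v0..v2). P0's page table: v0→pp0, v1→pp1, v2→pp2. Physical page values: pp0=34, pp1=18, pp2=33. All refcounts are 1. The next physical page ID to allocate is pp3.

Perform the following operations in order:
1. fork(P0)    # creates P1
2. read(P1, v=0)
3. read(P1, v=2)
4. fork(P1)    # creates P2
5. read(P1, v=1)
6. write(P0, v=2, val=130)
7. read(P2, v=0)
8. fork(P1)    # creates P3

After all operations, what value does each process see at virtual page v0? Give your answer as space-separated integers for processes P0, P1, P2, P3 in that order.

Answer: 34 34 34 34

Derivation:
Op 1: fork(P0) -> P1. 3 ppages; refcounts: pp0:2 pp1:2 pp2:2
Op 2: read(P1, v0) -> 34. No state change.
Op 3: read(P1, v2) -> 33. No state change.
Op 4: fork(P1) -> P2. 3 ppages; refcounts: pp0:3 pp1:3 pp2:3
Op 5: read(P1, v1) -> 18. No state change.
Op 6: write(P0, v2, 130). refcount(pp2)=3>1 -> COPY to pp3. 4 ppages; refcounts: pp0:3 pp1:3 pp2:2 pp3:1
Op 7: read(P2, v0) -> 34. No state change.
Op 8: fork(P1) -> P3. 4 ppages; refcounts: pp0:4 pp1:4 pp2:3 pp3:1
P0: v0 -> pp0 = 34
P1: v0 -> pp0 = 34
P2: v0 -> pp0 = 34
P3: v0 -> pp0 = 34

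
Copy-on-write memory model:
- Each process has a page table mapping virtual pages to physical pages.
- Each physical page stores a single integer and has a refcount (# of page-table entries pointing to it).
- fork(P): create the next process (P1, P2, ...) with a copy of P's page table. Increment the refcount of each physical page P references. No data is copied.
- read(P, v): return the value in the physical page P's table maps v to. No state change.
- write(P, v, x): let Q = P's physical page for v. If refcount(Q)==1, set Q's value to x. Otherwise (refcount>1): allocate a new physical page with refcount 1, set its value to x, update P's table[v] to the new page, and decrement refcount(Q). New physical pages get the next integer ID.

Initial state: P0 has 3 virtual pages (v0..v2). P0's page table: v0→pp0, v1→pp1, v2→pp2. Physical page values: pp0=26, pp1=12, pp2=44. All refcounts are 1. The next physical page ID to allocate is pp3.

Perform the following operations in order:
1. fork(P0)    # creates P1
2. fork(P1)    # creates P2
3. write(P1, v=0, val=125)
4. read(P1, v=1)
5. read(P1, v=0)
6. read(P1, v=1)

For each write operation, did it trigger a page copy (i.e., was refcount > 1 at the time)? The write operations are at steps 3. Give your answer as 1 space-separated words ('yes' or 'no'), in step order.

Op 1: fork(P0) -> P1. 3 ppages; refcounts: pp0:2 pp1:2 pp2:2
Op 2: fork(P1) -> P2. 3 ppages; refcounts: pp0:3 pp1:3 pp2:3
Op 3: write(P1, v0, 125). refcount(pp0)=3>1 -> COPY to pp3. 4 ppages; refcounts: pp0:2 pp1:3 pp2:3 pp3:1
Op 4: read(P1, v1) -> 12. No state change.
Op 5: read(P1, v0) -> 125. No state change.
Op 6: read(P1, v1) -> 12. No state change.

yes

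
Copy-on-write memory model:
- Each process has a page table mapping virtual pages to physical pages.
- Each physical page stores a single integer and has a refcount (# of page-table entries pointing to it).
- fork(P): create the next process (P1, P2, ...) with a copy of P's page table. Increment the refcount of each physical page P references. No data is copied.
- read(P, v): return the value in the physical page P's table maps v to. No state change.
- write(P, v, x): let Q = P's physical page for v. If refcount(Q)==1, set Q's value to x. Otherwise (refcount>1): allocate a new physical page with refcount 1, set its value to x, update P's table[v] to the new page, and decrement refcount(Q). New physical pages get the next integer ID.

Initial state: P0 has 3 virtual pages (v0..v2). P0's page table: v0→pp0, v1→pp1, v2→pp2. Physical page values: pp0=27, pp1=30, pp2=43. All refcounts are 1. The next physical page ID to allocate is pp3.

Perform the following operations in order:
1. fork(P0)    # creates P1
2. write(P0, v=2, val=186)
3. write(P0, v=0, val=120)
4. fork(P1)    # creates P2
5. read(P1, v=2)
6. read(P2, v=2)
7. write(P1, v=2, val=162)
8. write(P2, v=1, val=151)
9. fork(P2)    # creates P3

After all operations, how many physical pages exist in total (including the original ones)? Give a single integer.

Answer: 7

Derivation:
Op 1: fork(P0) -> P1. 3 ppages; refcounts: pp0:2 pp1:2 pp2:2
Op 2: write(P0, v2, 186). refcount(pp2)=2>1 -> COPY to pp3. 4 ppages; refcounts: pp0:2 pp1:2 pp2:1 pp3:1
Op 3: write(P0, v0, 120). refcount(pp0)=2>1 -> COPY to pp4. 5 ppages; refcounts: pp0:1 pp1:2 pp2:1 pp3:1 pp4:1
Op 4: fork(P1) -> P2. 5 ppages; refcounts: pp0:2 pp1:3 pp2:2 pp3:1 pp4:1
Op 5: read(P1, v2) -> 43. No state change.
Op 6: read(P2, v2) -> 43. No state change.
Op 7: write(P1, v2, 162). refcount(pp2)=2>1 -> COPY to pp5. 6 ppages; refcounts: pp0:2 pp1:3 pp2:1 pp3:1 pp4:1 pp5:1
Op 8: write(P2, v1, 151). refcount(pp1)=3>1 -> COPY to pp6. 7 ppages; refcounts: pp0:2 pp1:2 pp2:1 pp3:1 pp4:1 pp5:1 pp6:1
Op 9: fork(P2) -> P3. 7 ppages; refcounts: pp0:3 pp1:2 pp2:2 pp3:1 pp4:1 pp5:1 pp6:2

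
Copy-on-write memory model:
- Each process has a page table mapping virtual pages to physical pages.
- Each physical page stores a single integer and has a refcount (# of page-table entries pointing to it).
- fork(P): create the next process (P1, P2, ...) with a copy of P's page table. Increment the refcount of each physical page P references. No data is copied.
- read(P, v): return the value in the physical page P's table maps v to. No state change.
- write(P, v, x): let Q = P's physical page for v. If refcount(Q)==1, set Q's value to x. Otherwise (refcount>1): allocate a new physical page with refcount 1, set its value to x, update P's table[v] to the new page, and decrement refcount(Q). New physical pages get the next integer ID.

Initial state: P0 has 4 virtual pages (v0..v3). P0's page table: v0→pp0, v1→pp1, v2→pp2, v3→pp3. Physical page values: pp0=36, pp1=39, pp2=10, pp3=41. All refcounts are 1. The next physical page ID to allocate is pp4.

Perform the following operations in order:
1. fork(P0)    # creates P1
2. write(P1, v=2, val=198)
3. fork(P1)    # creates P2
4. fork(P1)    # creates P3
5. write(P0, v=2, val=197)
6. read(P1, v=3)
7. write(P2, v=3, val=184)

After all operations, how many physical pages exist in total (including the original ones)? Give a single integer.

Answer: 6

Derivation:
Op 1: fork(P0) -> P1. 4 ppages; refcounts: pp0:2 pp1:2 pp2:2 pp3:2
Op 2: write(P1, v2, 198). refcount(pp2)=2>1 -> COPY to pp4. 5 ppages; refcounts: pp0:2 pp1:2 pp2:1 pp3:2 pp4:1
Op 3: fork(P1) -> P2. 5 ppages; refcounts: pp0:3 pp1:3 pp2:1 pp3:3 pp4:2
Op 4: fork(P1) -> P3. 5 ppages; refcounts: pp0:4 pp1:4 pp2:1 pp3:4 pp4:3
Op 5: write(P0, v2, 197). refcount(pp2)=1 -> write in place. 5 ppages; refcounts: pp0:4 pp1:4 pp2:1 pp3:4 pp4:3
Op 6: read(P1, v3) -> 41. No state change.
Op 7: write(P2, v3, 184). refcount(pp3)=4>1 -> COPY to pp5. 6 ppages; refcounts: pp0:4 pp1:4 pp2:1 pp3:3 pp4:3 pp5:1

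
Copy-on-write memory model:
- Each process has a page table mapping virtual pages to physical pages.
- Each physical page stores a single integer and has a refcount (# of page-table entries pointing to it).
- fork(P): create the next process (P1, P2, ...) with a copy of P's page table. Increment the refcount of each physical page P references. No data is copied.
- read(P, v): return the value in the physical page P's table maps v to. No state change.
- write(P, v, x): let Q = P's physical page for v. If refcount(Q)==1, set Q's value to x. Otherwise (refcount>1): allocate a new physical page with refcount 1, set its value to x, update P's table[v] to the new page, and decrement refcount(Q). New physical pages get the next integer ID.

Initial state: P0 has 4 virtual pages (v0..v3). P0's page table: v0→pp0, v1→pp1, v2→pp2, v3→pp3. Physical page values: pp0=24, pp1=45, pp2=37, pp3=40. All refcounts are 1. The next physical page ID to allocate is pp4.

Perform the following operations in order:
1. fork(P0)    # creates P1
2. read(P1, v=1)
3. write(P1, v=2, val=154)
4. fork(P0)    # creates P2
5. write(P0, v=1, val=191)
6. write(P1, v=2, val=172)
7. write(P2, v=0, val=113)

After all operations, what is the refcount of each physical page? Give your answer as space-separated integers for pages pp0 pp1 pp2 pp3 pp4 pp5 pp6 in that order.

Op 1: fork(P0) -> P1. 4 ppages; refcounts: pp0:2 pp1:2 pp2:2 pp3:2
Op 2: read(P1, v1) -> 45. No state change.
Op 3: write(P1, v2, 154). refcount(pp2)=2>1 -> COPY to pp4. 5 ppages; refcounts: pp0:2 pp1:2 pp2:1 pp3:2 pp4:1
Op 4: fork(P0) -> P2. 5 ppages; refcounts: pp0:3 pp1:3 pp2:2 pp3:3 pp4:1
Op 5: write(P0, v1, 191). refcount(pp1)=3>1 -> COPY to pp5. 6 ppages; refcounts: pp0:3 pp1:2 pp2:2 pp3:3 pp4:1 pp5:1
Op 6: write(P1, v2, 172). refcount(pp4)=1 -> write in place. 6 ppages; refcounts: pp0:3 pp1:2 pp2:2 pp3:3 pp4:1 pp5:1
Op 7: write(P2, v0, 113). refcount(pp0)=3>1 -> COPY to pp6. 7 ppages; refcounts: pp0:2 pp1:2 pp2:2 pp3:3 pp4:1 pp5:1 pp6:1

Answer: 2 2 2 3 1 1 1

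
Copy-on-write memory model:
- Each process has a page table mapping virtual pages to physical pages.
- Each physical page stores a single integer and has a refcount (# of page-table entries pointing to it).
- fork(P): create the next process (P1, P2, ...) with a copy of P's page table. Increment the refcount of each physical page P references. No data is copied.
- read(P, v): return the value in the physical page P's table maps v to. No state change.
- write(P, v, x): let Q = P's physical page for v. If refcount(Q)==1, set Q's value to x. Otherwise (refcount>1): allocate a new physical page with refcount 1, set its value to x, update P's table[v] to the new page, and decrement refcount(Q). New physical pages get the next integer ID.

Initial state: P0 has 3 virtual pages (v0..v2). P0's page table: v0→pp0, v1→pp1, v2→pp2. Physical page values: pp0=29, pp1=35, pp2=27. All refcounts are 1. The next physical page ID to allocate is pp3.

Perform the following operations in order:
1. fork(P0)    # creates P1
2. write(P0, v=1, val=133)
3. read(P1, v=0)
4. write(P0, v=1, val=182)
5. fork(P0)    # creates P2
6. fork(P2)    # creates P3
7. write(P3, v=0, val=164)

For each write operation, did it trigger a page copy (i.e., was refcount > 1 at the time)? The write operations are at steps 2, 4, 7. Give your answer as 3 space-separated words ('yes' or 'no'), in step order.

Op 1: fork(P0) -> P1. 3 ppages; refcounts: pp0:2 pp1:2 pp2:2
Op 2: write(P0, v1, 133). refcount(pp1)=2>1 -> COPY to pp3. 4 ppages; refcounts: pp0:2 pp1:1 pp2:2 pp3:1
Op 3: read(P1, v0) -> 29. No state change.
Op 4: write(P0, v1, 182). refcount(pp3)=1 -> write in place. 4 ppages; refcounts: pp0:2 pp1:1 pp2:2 pp3:1
Op 5: fork(P0) -> P2. 4 ppages; refcounts: pp0:3 pp1:1 pp2:3 pp3:2
Op 6: fork(P2) -> P3. 4 ppages; refcounts: pp0:4 pp1:1 pp2:4 pp3:3
Op 7: write(P3, v0, 164). refcount(pp0)=4>1 -> COPY to pp4. 5 ppages; refcounts: pp0:3 pp1:1 pp2:4 pp3:3 pp4:1

yes no yes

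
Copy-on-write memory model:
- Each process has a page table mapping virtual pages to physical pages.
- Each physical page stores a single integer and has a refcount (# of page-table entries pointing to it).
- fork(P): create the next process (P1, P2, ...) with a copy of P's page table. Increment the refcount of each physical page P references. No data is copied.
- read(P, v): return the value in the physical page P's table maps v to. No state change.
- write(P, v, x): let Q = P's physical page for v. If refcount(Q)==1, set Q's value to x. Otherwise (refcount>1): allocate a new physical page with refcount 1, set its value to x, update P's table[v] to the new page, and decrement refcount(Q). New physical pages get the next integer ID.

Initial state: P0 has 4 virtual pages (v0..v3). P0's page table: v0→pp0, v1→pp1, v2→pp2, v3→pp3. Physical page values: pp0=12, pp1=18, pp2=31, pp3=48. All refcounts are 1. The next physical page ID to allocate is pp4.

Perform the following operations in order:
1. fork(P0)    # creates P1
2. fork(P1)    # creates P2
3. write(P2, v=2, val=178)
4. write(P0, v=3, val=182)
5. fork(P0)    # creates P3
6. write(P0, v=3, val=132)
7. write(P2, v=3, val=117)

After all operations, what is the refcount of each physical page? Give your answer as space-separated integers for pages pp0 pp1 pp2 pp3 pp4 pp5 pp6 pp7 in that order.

Answer: 4 4 3 1 1 1 1 1

Derivation:
Op 1: fork(P0) -> P1. 4 ppages; refcounts: pp0:2 pp1:2 pp2:2 pp3:2
Op 2: fork(P1) -> P2. 4 ppages; refcounts: pp0:3 pp1:3 pp2:3 pp3:3
Op 3: write(P2, v2, 178). refcount(pp2)=3>1 -> COPY to pp4. 5 ppages; refcounts: pp0:3 pp1:3 pp2:2 pp3:3 pp4:1
Op 4: write(P0, v3, 182). refcount(pp3)=3>1 -> COPY to pp5. 6 ppages; refcounts: pp0:3 pp1:3 pp2:2 pp3:2 pp4:1 pp5:1
Op 5: fork(P0) -> P3. 6 ppages; refcounts: pp0:4 pp1:4 pp2:3 pp3:2 pp4:1 pp5:2
Op 6: write(P0, v3, 132). refcount(pp5)=2>1 -> COPY to pp6. 7 ppages; refcounts: pp0:4 pp1:4 pp2:3 pp3:2 pp4:1 pp5:1 pp6:1
Op 7: write(P2, v3, 117). refcount(pp3)=2>1 -> COPY to pp7. 8 ppages; refcounts: pp0:4 pp1:4 pp2:3 pp3:1 pp4:1 pp5:1 pp6:1 pp7:1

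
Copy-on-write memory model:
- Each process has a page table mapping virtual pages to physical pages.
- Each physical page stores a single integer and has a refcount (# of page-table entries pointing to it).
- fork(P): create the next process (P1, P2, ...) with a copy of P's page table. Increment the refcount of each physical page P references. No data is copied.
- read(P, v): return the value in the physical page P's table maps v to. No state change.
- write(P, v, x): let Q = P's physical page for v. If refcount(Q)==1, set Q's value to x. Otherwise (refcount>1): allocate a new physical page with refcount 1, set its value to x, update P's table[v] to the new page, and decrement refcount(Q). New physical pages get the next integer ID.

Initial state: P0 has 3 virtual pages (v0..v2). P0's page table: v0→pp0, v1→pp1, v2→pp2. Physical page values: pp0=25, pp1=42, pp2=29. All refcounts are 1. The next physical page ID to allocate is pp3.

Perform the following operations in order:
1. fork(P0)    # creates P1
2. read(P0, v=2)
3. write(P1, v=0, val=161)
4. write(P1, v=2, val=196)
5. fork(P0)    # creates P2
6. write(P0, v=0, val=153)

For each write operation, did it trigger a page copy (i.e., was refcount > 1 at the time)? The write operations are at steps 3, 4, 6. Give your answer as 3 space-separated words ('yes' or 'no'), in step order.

Op 1: fork(P0) -> P1. 3 ppages; refcounts: pp0:2 pp1:2 pp2:2
Op 2: read(P0, v2) -> 29. No state change.
Op 3: write(P1, v0, 161). refcount(pp0)=2>1 -> COPY to pp3. 4 ppages; refcounts: pp0:1 pp1:2 pp2:2 pp3:1
Op 4: write(P1, v2, 196). refcount(pp2)=2>1 -> COPY to pp4. 5 ppages; refcounts: pp0:1 pp1:2 pp2:1 pp3:1 pp4:1
Op 5: fork(P0) -> P2. 5 ppages; refcounts: pp0:2 pp1:3 pp2:2 pp3:1 pp4:1
Op 6: write(P0, v0, 153). refcount(pp0)=2>1 -> COPY to pp5. 6 ppages; refcounts: pp0:1 pp1:3 pp2:2 pp3:1 pp4:1 pp5:1

yes yes yes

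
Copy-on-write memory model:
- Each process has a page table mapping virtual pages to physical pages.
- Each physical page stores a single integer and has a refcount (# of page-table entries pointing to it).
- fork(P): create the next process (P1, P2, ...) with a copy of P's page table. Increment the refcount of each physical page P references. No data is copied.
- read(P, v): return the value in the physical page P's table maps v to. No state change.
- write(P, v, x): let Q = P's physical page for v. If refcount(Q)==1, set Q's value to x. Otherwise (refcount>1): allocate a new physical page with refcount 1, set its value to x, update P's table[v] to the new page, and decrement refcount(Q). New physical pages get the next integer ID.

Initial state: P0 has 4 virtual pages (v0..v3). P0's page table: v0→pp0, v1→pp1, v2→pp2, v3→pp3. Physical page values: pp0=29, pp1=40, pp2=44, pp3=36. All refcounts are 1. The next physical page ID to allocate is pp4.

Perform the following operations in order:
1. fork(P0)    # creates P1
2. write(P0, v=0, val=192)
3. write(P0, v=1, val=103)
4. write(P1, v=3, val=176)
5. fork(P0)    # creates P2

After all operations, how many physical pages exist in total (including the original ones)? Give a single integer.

Op 1: fork(P0) -> P1. 4 ppages; refcounts: pp0:2 pp1:2 pp2:2 pp3:2
Op 2: write(P0, v0, 192). refcount(pp0)=2>1 -> COPY to pp4. 5 ppages; refcounts: pp0:1 pp1:2 pp2:2 pp3:2 pp4:1
Op 3: write(P0, v1, 103). refcount(pp1)=2>1 -> COPY to pp5. 6 ppages; refcounts: pp0:1 pp1:1 pp2:2 pp3:2 pp4:1 pp5:1
Op 4: write(P1, v3, 176). refcount(pp3)=2>1 -> COPY to pp6. 7 ppages; refcounts: pp0:1 pp1:1 pp2:2 pp3:1 pp4:1 pp5:1 pp6:1
Op 5: fork(P0) -> P2. 7 ppages; refcounts: pp0:1 pp1:1 pp2:3 pp3:2 pp4:2 pp5:2 pp6:1

Answer: 7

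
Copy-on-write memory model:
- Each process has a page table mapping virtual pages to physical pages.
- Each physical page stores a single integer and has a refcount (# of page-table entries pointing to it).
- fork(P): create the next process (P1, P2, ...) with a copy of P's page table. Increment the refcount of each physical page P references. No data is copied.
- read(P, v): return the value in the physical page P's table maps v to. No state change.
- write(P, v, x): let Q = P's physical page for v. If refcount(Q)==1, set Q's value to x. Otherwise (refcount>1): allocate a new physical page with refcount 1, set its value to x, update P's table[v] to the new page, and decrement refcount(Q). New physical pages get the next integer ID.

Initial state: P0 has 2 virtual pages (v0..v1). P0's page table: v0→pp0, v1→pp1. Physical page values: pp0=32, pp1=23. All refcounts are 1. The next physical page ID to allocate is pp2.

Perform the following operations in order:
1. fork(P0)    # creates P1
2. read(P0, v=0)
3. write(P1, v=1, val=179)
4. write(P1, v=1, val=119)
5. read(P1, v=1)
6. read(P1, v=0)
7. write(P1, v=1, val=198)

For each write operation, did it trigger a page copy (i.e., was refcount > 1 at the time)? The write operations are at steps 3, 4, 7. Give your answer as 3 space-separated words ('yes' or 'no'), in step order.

Op 1: fork(P0) -> P1. 2 ppages; refcounts: pp0:2 pp1:2
Op 2: read(P0, v0) -> 32. No state change.
Op 3: write(P1, v1, 179). refcount(pp1)=2>1 -> COPY to pp2. 3 ppages; refcounts: pp0:2 pp1:1 pp2:1
Op 4: write(P1, v1, 119). refcount(pp2)=1 -> write in place. 3 ppages; refcounts: pp0:2 pp1:1 pp2:1
Op 5: read(P1, v1) -> 119. No state change.
Op 6: read(P1, v0) -> 32. No state change.
Op 7: write(P1, v1, 198). refcount(pp2)=1 -> write in place. 3 ppages; refcounts: pp0:2 pp1:1 pp2:1

yes no no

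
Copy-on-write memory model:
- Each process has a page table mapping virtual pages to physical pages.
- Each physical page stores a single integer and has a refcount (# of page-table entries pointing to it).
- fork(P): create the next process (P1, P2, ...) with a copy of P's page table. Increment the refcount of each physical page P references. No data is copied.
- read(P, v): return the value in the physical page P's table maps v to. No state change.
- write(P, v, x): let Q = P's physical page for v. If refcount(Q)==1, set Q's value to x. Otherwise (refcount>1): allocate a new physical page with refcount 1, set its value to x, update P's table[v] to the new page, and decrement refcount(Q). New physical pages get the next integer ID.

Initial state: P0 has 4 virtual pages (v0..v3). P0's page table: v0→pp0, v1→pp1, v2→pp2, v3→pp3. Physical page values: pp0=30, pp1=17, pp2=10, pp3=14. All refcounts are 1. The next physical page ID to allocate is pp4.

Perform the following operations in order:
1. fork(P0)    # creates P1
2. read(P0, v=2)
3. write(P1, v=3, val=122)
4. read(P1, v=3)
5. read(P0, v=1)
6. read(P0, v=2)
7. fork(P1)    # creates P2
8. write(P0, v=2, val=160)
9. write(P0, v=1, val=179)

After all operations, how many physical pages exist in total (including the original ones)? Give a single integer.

Op 1: fork(P0) -> P1. 4 ppages; refcounts: pp0:2 pp1:2 pp2:2 pp3:2
Op 2: read(P0, v2) -> 10. No state change.
Op 3: write(P1, v3, 122). refcount(pp3)=2>1 -> COPY to pp4. 5 ppages; refcounts: pp0:2 pp1:2 pp2:2 pp3:1 pp4:1
Op 4: read(P1, v3) -> 122. No state change.
Op 5: read(P0, v1) -> 17. No state change.
Op 6: read(P0, v2) -> 10. No state change.
Op 7: fork(P1) -> P2. 5 ppages; refcounts: pp0:3 pp1:3 pp2:3 pp3:1 pp4:2
Op 8: write(P0, v2, 160). refcount(pp2)=3>1 -> COPY to pp5. 6 ppages; refcounts: pp0:3 pp1:3 pp2:2 pp3:1 pp4:2 pp5:1
Op 9: write(P0, v1, 179). refcount(pp1)=3>1 -> COPY to pp6. 7 ppages; refcounts: pp0:3 pp1:2 pp2:2 pp3:1 pp4:2 pp5:1 pp6:1

Answer: 7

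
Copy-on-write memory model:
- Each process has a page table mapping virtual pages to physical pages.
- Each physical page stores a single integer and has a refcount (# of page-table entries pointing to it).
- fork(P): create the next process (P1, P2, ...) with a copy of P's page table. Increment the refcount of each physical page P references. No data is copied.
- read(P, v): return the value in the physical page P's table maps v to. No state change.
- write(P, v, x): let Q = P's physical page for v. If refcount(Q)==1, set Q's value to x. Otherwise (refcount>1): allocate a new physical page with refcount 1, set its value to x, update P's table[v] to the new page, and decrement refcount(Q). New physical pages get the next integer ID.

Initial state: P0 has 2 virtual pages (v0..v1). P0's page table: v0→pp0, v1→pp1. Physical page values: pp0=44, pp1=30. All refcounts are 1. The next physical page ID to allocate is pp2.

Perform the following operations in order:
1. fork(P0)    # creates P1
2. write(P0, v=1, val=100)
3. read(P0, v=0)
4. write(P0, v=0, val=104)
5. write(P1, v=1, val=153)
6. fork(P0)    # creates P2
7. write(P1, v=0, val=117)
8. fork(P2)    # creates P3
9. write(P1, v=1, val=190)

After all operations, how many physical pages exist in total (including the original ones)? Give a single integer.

Op 1: fork(P0) -> P1. 2 ppages; refcounts: pp0:2 pp1:2
Op 2: write(P0, v1, 100). refcount(pp1)=2>1 -> COPY to pp2. 3 ppages; refcounts: pp0:2 pp1:1 pp2:1
Op 3: read(P0, v0) -> 44. No state change.
Op 4: write(P0, v0, 104). refcount(pp0)=2>1 -> COPY to pp3. 4 ppages; refcounts: pp0:1 pp1:1 pp2:1 pp3:1
Op 5: write(P1, v1, 153). refcount(pp1)=1 -> write in place. 4 ppages; refcounts: pp0:1 pp1:1 pp2:1 pp3:1
Op 6: fork(P0) -> P2. 4 ppages; refcounts: pp0:1 pp1:1 pp2:2 pp3:2
Op 7: write(P1, v0, 117). refcount(pp0)=1 -> write in place. 4 ppages; refcounts: pp0:1 pp1:1 pp2:2 pp3:2
Op 8: fork(P2) -> P3. 4 ppages; refcounts: pp0:1 pp1:1 pp2:3 pp3:3
Op 9: write(P1, v1, 190). refcount(pp1)=1 -> write in place. 4 ppages; refcounts: pp0:1 pp1:1 pp2:3 pp3:3

Answer: 4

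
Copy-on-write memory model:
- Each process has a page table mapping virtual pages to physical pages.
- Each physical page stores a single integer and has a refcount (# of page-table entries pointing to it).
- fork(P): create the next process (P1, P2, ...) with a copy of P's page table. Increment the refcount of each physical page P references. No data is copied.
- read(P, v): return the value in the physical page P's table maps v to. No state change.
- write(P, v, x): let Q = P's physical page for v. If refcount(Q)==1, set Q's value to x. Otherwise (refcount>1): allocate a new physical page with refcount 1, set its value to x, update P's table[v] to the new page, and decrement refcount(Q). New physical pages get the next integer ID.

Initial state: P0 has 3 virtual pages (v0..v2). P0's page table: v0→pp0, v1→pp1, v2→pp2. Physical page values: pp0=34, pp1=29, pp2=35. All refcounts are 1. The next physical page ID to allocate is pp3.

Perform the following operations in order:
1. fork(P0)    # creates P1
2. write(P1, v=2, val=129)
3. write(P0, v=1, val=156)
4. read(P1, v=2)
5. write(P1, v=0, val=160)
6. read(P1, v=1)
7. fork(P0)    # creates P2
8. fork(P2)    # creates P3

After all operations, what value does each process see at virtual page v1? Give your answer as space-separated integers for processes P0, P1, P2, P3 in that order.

Answer: 156 29 156 156

Derivation:
Op 1: fork(P0) -> P1. 3 ppages; refcounts: pp0:2 pp1:2 pp2:2
Op 2: write(P1, v2, 129). refcount(pp2)=2>1 -> COPY to pp3. 4 ppages; refcounts: pp0:2 pp1:2 pp2:1 pp3:1
Op 3: write(P0, v1, 156). refcount(pp1)=2>1 -> COPY to pp4. 5 ppages; refcounts: pp0:2 pp1:1 pp2:1 pp3:1 pp4:1
Op 4: read(P1, v2) -> 129. No state change.
Op 5: write(P1, v0, 160). refcount(pp0)=2>1 -> COPY to pp5. 6 ppages; refcounts: pp0:1 pp1:1 pp2:1 pp3:1 pp4:1 pp5:1
Op 6: read(P1, v1) -> 29. No state change.
Op 7: fork(P0) -> P2. 6 ppages; refcounts: pp0:2 pp1:1 pp2:2 pp3:1 pp4:2 pp5:1
Op 8: fork(P2) -> P3. 6 ppages; refcounts: pp0:3 pp1:1 pp2:3 pp3:1 pp4:3 pp5:1
P0: v1 -> pp4 = 156
P1: v1 -> pp1 = 29
P2: v1 -> pp4 = 156
P3: v1 -> pp4 = 156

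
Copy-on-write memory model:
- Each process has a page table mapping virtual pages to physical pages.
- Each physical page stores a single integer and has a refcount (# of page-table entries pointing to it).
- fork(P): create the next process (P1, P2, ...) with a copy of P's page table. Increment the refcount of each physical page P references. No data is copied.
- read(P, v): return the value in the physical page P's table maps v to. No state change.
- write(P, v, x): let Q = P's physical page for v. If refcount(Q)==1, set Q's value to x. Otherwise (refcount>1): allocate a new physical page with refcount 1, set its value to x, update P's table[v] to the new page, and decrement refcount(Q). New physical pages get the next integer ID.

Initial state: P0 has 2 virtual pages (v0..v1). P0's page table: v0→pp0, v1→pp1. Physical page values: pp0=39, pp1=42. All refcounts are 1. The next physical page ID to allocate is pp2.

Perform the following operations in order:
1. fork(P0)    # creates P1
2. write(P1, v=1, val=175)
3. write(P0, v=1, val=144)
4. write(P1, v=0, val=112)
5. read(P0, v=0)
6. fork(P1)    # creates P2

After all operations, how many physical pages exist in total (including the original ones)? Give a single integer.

Op 1: fork(P0) -> P1. 2 ppages; refcounts: pp0:2 pp1:2
Op 2: write(P1, v1, 175). refcount(pp1)=2>1 -> COPY to pp2. 3 ppages; refcounts: pp0:2 pp1:1 pp2:1
Op 3: write(P0, v1, 144). refcount(pp1)=1 -> write in place. 3 ppages; refcounts: pp0:2 pp1:1 pp2:1
Op 4: write(P1, v0, 112). refcount(pp0)=2>1 -> COPY to pp3. 4 ppages; refcounts: pp0:1 pp1:1 pp2:1 pp3:1
Op 5: read(P0, v0) -> 39. No state change.
Op 6: fork(P1) -> P2. 4 ppages; refcounts: pp0:1 pp1:1 pp2:2 pp3:2

Answer: 4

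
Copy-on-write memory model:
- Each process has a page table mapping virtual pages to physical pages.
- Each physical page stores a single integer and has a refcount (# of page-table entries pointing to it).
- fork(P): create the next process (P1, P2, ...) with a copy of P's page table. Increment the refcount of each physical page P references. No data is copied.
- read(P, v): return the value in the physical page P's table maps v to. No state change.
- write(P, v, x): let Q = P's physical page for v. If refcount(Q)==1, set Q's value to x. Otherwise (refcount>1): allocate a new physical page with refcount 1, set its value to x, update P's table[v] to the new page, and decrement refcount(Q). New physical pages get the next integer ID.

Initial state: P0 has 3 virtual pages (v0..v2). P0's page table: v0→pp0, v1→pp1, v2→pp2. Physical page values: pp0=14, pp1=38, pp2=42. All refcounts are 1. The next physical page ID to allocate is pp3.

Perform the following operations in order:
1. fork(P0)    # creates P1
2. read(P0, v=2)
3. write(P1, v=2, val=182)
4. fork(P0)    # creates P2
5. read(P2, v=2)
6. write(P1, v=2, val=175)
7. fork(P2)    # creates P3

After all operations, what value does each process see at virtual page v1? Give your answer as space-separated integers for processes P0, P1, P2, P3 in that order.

Answer: 38 38 38 38

Derivation:
Op 1: fork(P0) -> P1. 3 ppages; refcounts: pp0:2 pp1:2 pp2:2
Op 2: read(P0, v2) -> 42. No state change.
Op 3: write(P1, v2, 182). refcount(pp2)=2>1 -> COPY to pp3. 4 ppages; refcounts: pp0:2 pp1:2 pp2:1 pp3:1
Op 4: fork(P0) -> P2. 4 ppages; refcounts: pp0:3 pp1:3 pp2:2 pp3:1
Op 5: read(P2, v2) -> 42. No state change.
Op 6: write(P1, v2, 175). refcount(pp3)=1 -> write in place. 4 ppages; refcounts: pp0:3 pp1:3 pp2:2 pp3:1
Op 7: fork(P2) -> P3. 4 ppages; refcounts: pp0:4 pp1:4 pp2:3 pp3:1
P0: v1 -> pp1 = 38
P1: v1 -> pp1 = 38
P2: v1 -> pp1 = 38
P3: v1 -> pp1 = 38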